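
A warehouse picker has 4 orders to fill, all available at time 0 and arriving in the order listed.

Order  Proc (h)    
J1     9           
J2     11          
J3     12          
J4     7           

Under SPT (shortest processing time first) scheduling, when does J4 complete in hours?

SPT (increasing processing time): J4 J1 J2 J3.
J4: 0→7

7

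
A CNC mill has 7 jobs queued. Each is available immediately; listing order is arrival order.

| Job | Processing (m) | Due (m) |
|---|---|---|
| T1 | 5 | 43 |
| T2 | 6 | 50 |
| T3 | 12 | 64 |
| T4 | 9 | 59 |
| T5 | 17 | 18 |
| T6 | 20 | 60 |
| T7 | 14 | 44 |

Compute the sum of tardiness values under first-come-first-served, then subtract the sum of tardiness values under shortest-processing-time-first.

FIFO (arrival order): T1 T2 T3 T4 T5 T6 T7.
T1: 0→5, due 43, tardiness 0
T2: 5→11, due 50, tardiness 0
T3: 11→23, due 64, tardiness 0
T4: 23→32, due 59, tardiness 0
T5: 32→49, due 18, tardiness 31
T6: 49→69, due 60, tardiness 9
T7: 69→83, due 44, tardiness 39
Sum = 0+0+0+0+31+9+39 = 79.
SPT (increasing processing time): T1 T2 T4 T3 T7 T5 T6.
T1: 0→5, due 43, tardiness 0
T2: 5→11, due 50, tardiness 0
T4: 11→20, due 59, tardiness 0
T3: 20→32, due 64, tardiness 0
T7: 32→46, due 44, tardiness 2
T5: 46→63, due 18, tardiness 45
T6: 63→83, due 60, tardiness 23
Sum = 0+0+0+0+2+45+23 = 70.
Difference = 79 − 70 = 9.

9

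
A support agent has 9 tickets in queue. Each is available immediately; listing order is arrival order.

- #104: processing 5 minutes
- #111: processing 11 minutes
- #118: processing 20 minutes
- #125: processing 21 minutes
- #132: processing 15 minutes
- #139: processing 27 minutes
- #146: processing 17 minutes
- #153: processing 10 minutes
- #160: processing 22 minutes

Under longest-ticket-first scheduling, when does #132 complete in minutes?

122

LPT (decreasing processing time): #139 #160 #125 #118 #146 #132 #111 #153 #104.
#139: 0→27
#160: 27→49
#125: 49→70
#118: 70→90
#146: 90→107
#132: 107→122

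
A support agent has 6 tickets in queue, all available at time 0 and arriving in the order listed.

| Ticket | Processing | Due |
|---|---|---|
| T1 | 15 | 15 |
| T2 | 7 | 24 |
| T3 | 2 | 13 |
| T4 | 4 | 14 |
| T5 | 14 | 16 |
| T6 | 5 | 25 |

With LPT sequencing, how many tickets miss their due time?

5

LPT (decreasing processing time): T1 T5 T2 T6 T4 T3.
T1: 0→15, due 15, tardiness 0
T5: 15→29, due 16, tardiness 13
T2: 29→36, due 24, tardiness 12
T6: 36→41, due 25, tardiness 16
T4: 41→45, due 14, tardiness 31
T3: 45→47, due 13, tardiness 34
Late tickets: 5.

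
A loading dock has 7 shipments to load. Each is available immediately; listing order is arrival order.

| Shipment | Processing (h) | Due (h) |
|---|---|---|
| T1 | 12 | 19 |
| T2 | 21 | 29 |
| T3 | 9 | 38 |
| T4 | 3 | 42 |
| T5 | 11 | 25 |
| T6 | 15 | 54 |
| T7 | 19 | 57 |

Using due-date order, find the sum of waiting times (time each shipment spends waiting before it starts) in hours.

259

EDD (increasing due date): T1 T5 T2 T3 T4 T6 T7.
T1: waits 0, runs 0→12
T5: waits 12, runs 12→23
T2: waits 23, runs 23→44
T3: waits 44, runs 44→53
T4: waits 53, runs 53→56
T6: waits 56, runs 56→71
T7: waits 71, runs 71→90
Sum = 0+12+23+44+53+56+71 = 259.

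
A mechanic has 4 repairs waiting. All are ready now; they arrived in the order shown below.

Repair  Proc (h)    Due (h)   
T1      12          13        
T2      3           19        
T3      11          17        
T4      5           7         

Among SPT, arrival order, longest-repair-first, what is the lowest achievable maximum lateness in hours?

18

SPT (increasing processing time): T2 T4 T3 T1.
T2: 0→3, due 19, lateness -16
T4: 3→8, due 7, lateness 1
T3: 8→19, due 17, lateness 2
T1: 19→31, due 13, lateness 18
Maximum = 18.
FIFO (arrival order): T1 T2 T3 T4.
T1: 0→12, due 13, lateness -1
T2: 12→15, due 19, lateness -4
T3: 15→26, due 17, lateness 9
T4: 26→31, due 7, lateness 24
Maximum = 24.
LPT (decreasing processing time): T1 T3 T4 T2.
T1: 0→12, due 13, lateness -1
T3: 12→23, due 17, lateness 6
T4: 23→28, due 7, lateness 21
T2: 28→31, due 19, lateness 12
Maximum = 21.
SPT 18, FIFO 24, LPT 21 → minimum 18.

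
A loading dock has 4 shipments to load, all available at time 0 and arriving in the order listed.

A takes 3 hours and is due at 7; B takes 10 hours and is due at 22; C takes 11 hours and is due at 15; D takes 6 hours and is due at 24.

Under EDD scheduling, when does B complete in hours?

EDD (increasing due date): A C B D.
A: 0→3
C: 3→14
B: 14→24

24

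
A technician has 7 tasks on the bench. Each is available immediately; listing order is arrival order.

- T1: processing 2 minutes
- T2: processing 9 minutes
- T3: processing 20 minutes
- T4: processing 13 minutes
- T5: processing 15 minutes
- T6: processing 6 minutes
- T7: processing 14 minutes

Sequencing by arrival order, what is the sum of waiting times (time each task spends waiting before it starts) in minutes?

212

FIFO (arrival order): T1 T2 T3 T4 T5 T6 T7.
T1: waits 0, runs 0→2
T2: waits 2, runs 2→11
T3: waits 11, runs 11→31
T4: waits 31, runs 31→44
T5: waits 44, runs 44→59
T6: waits 59, runs 59→65
T7: waits 65, runs 65→79
Sum = 0+2+11+31+44+59+65 = 212.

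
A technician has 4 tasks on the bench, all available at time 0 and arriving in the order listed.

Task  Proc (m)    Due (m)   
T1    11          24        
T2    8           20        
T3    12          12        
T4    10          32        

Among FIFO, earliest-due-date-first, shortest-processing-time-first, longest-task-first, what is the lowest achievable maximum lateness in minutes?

9

FIFO (arrival order): T1 T2 T3 T4.
T1: 0→11, due 24, lateness -13
T2: 11→19, due 20, lateness -1
T3: 19→31, due 12, lateness 19
T4: 31→41, due 32, lateness 9
Maximum = 19.
EDD (increasing due date): T3 T2 T1 T4.
T3: 0→12, due 12, lateness 0
T2: 12→20, due 20, lateness 0
T1: 20→31, due 24, lateness 7
T4: 31→41, due 32, lateness 9
Maximum = 9.
SPT (increasing processing time): T2 T4 T1 T3.
T2: 0→8, due 20, lateness -12
T4: 8→18, due 32, lateness -14
T1: 18→29, due 24, lateness 5
T3: 29→41, due 12, lateness 29
Maximum = 29.
LPT (decreasing processing time): T3 T1 T4 T2.
T3: 0→12, due 12, lateness 0
T1: 12→23, due 24, lateness -1
T4: 23→33, due 32, lateness 1
T2: 33→41, due 20, lateness 21
Maximum = 21.
FIFO 19, EDD 9, SPT 29, LPT 21 → minimum 9.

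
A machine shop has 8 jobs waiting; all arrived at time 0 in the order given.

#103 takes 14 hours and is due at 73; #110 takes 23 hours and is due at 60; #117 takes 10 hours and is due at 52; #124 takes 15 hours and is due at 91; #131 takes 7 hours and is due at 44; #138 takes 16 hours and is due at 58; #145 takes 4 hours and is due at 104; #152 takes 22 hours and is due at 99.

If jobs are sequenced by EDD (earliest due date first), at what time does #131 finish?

EDD (increasing due date): #131 #117 #138 #110 #103 #124 #152 #145.
#131: 0→7

7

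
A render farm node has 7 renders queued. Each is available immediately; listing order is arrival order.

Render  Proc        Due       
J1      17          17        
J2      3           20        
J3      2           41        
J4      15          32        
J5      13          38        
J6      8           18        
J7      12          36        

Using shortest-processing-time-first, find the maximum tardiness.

53

SPT (increasing processing time): J3 J2 J6 J7 J5 J4 J1.
J3: 0→2, due 41, tardiness 0
J2: 2→5, due 20, tardiness 0
J6: 5→13, due 18, tardiness 0
J7: 13→25, due 36, tardiness 0
J5: 25→38, due 38, tardiness 0
J4: 38→53, due 32, tardiness 21
J1: 53→70, due 17, tardiness 53
Maximum = 53.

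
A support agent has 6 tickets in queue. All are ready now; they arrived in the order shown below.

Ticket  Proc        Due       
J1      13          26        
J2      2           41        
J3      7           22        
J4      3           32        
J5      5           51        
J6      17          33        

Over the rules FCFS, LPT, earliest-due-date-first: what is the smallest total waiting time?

FIFO (arrival order): J1 J2 J3 J4 J5 J6.
J1: waits 0, runs 0→13
J2: waits 13, runs 13→15
J3: waits 15, runs 15→22
J4: waits 22, runs 22→25
J5: waits 25, runs 25→30
J6: waits 30, runs 30→47
Sum = 0+13+15+22+25+30 = 105.
LPT (decreasing processing time): J6 J1 J3 J5 J4 J2.
J6: waits 0, runs 0→17
J1: waits 17, runs 17→30
J3: waits 30, runs 30→37
J5: waits 37, runs 37→42
J4: waits 42, runs 42→45
J2: waits 45, runs 45→47
Sum = 0+17+30+37+42+45 = 171.
EDD (increasing due date): J3 J1 J4 J6 J2 J5.
J3: waits 0, runs 0→7
J1: waits 7, runs 7→20
J4: waits 20, runs 20→23
J6: waits 23, runs 23→40
J2: waits 40, runs 40→42
J5: waits 42, runs 42→47
Sum = 0+7+20+23+40+42 = 132.
FIFO 105, LPT 171, EDD 132 → minimum 105.

105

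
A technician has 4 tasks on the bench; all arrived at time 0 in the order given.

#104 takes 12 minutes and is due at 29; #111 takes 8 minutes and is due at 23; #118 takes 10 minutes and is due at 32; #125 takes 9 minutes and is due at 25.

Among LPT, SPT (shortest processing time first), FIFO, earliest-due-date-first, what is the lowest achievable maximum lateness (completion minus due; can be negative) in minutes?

LPT (decreasing processing time): #104 #118 #125 #111.
#104: 0→12, due 29, lateness -17
#118: 12→22, due 32, lateness -10
#125: 22→31, due 25, lateness 6
#111: 31→39, due 23, lateness 16
Maximum = 16.
SPT (increasing processing time): #111 #125 #118 #104.
#111: 0→8, due 23, lateness -15
#125: 8→17, due 25, lateness -8
#118: 17→27, due 32, lateness -5
#104: 27→39, due 29, lateness 10
Maximum = 10.
FIFO (arrival order): #104 #111 #118 #125.
#104: 0→12, due 29, lateness -17
#111: 12→20, due 23, lateness -3
#118: 20→30, due 32, lateness -2
#125: 30→39, due 25, lateness 14
Maximum = 14.
EDD (increasing due date): #111 #125 #104 #118.
#111: 0→8, due 23, lateness -15
#125: 8→17, due 25, lateness -8
#104: 17→29, due 29, lateness 0
#118: 29→39, due 32, lateness 7
Maximum = 7.
LPT 16, SPT 10, FIFO 14, EDD 7 → minimum 7.

7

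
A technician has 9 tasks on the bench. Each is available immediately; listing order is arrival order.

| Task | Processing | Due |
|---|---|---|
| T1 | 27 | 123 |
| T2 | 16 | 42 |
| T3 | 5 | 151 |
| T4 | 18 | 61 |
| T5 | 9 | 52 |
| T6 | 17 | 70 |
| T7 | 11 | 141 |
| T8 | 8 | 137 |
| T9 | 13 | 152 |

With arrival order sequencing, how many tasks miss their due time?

FIFO (arrival order): T1 T2 T3 T4 T5 T6 T7 T8 T9.
T1: 0→27, due 123, tardiness 0
T2: 27→43, due 42, tardiness 1
T3: 43→48, due 151, tardiness 0
T4: 48→66, due 61, tardiness 5
T5: 66→75, due 52, tardiness 23
T6: 75→92, due 70, tardiness 22
T7: 92→103, due 141, tardiness 0
T8: 103→111, due 137, tardiness 0
T9: 111→124, due 152, tardiness 0
Late tasks: 4.

4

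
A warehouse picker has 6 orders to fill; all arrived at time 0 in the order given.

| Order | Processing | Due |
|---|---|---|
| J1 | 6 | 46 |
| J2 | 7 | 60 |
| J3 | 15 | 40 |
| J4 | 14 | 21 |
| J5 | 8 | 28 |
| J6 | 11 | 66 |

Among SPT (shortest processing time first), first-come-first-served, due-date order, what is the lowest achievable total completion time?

179

SPT (increasing processing time): J1 J2 J5 J6 J4 J3.
J1: 0→6
J2: 6→13
J5: 13→21
J6: 21→32
J4: 32→46
J3: 46→61
Sum = 6+13+21+32+46+61 = 179.
FIFO (arrival order): J1 J2 J3 J4 J5 J6.
J1: 0→6
J2: 6→13
J3: 13→28
J4: 28→42
J5: 42→50
J6: 50→61
Sum = 6+13+28+42+50+61 = 200.
EDD (increasing due date): J4 J5 J3 J1 J2 J6.
J4: 0→14
J5: 14→22
J3: 22→37
J1: 37→43
J2: 43→50
J6: 50→61
Sum = 14+22+37+43+50+61 = 227.
SPT 179, FIFO 200, EDD 227 → minimum 179.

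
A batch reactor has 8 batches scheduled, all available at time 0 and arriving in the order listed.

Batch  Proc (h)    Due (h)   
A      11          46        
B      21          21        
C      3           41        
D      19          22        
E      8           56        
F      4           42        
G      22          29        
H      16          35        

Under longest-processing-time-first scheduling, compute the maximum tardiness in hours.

63

LPT (decreasing processing time): G B D H A E F C.
G: 0→22, due 29, tardiness 0
B: 22→43, due 21, tardiness 22
D: 43→62, due 22, tardiness 40
H: 62→78, due 35, tardiness 43
A: 78→89, due 46, tardiness 43
E: 89→97, due 56, tardiness 41
F: 97→101, due 42, tardiness 59
C: 101→104, due 41, tardiness 63
Maximum = 63.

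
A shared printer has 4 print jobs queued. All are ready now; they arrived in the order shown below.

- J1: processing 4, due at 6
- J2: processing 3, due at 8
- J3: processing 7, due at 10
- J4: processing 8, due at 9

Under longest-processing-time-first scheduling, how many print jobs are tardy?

3

LPT (decreasing processing time): J4 J3 J1 J2.
J4: 0→8, due 9, tardiness 0
J3: 8→15, due 10, tardiness 5
J1: 15→19, due 6, tardiness 13
J2: 19→22, due 8, tardiness 14
Late print jobs: 3.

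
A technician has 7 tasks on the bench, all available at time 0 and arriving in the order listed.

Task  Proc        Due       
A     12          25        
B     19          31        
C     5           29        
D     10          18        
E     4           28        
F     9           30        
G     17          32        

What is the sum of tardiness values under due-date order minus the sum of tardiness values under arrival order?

EDD (increasing due date): D A E C F B G.
D: 0→10, due 18, tardiness 0
A: 10→22, due 25, tardiness 0
E: 22→26, due 28, tardiness 0
C: 26→31, due 29, tardiness 2
F: 31→40, due 30, tardiness 10
B: 40→59, due 31, tardiness 28
G: 59→76, due 32, tardiness 44
Sum = 0+0+0+2+10+28+44 = 84.
FIFO (arrival order): A B C D E F G.
A: 0→12, due 25, tardiness 0
B: 12→31, due 31, tardiness 0
C: 31→36, due 29, tardiness 7
D: 36→46, due 18, tardiness 28
E: 46→50, due 28, tardiness 22
F: 50→59, due 30, tardiness 29
G: 59→76, due 32, tardiness 44
Sum = 0+0+7+28+22+29+44 = 130.
Difference = 84 − 130 = -46.

-46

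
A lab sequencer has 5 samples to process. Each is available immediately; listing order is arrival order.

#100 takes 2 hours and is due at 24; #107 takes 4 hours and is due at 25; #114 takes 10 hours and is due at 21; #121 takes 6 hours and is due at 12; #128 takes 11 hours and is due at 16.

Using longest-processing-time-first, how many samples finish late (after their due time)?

3

LPT (decreasing processing time): #128 #114 #121 #107 #100.
#128: 0→11, due 16, tardiness 0
#114: 11→21, due 21, tardiness 0
#121: 21→27, due 12, tardiness 15
#107: 27→31, due 25, tardiness 6
#100: 31→33, due 24, tardiness 9
Late samples: 3.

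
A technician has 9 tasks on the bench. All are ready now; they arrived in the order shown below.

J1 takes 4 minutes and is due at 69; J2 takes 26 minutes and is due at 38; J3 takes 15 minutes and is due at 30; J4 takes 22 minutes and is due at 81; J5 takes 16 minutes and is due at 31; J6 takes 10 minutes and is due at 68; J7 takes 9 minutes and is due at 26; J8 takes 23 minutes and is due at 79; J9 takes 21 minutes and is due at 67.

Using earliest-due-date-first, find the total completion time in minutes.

694

EDD (increasing due date): J7 J3 J5 J2 J9 J6 J1 J8 J4.
J7: 0→9
J3: 9→24
J5: 24→40
J2: 40→66
J9: 66→87
J6: 87→97
J1: 97→101
J8: 101→124
J4: 124→146
Sum = 9+24+40+66+87+97+101+124+146 = 694.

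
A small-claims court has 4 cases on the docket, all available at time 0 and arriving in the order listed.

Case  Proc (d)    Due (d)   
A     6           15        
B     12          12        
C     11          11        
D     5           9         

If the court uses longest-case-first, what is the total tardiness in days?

LPT (decreasing processing time): B C A D.
B: 0→12, due 12, tardiness 0
C: 12→23, due 11, tardiness 12
A: 23→29, due 15, tardiness 14
D: 29→34, due 9, tardiness 25
Sum = 0+12+14+25 = 51.

51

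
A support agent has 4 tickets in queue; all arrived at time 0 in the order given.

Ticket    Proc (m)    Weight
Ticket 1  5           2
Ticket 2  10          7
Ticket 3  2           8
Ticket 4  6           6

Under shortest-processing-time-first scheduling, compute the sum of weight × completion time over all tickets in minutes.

SPT (increasing processing time): Ticket 3 Ticket 1 Ticket 4 Ticket 2.
Ticket 3: finishes 2, weight 8, w·C = 16
Ticket 1: finishes 7, weight 2, w·C = 14
Ticket 4: finishes 13, weight 6, w·C = 78
Ticket 2: finishes 23, weight 7, w·C = 161
Sum = 16+14+78+161 = 269.

269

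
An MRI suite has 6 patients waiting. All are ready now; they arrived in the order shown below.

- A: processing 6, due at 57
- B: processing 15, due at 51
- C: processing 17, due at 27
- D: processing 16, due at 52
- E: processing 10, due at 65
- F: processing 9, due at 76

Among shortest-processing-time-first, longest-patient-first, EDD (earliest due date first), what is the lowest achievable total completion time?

215

SPT (increasing processing time): A F E B D C.
A: 0→6
F: 6→15
E: 15→25
B: 25→40
D: 40→56
C: 56→73
Sum = 6+15+25+40+56+73 = 215.
LPT (decreasing processing time): C D B E F A.
C: 0→17
D: 17→33
B: 33→48
E: 48→58
F: 58→67
A: 67→73
Sum = 17+33+48+58+67+73 = 296.
EDD (increasing due date): C B D A E F.
C: 0→17
B: 17→32
D: 32→48
A: 48→54
E: 54→64
F: 64→73
Sum = 17+32+48+54+64+73 = 288.
SPT 215, LPT 296, EDD 288 → minimum 215.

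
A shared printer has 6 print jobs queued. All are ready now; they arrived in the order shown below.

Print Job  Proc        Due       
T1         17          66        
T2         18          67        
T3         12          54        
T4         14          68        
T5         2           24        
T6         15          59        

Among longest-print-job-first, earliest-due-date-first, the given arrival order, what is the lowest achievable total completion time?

LPT (decreasing processing time): T2 T1 T6 T4 T3 T5.
T2: 0→18
T1: 18→35
T6: 35→50
T4: 50→64
T3: 64→76
T5: 76→78
Sum = 18+35+50+64+76+78 = 321.
EDD (increasing due date): T5 T3 T6 T1 T2 T4.
T5: 0→2
T3: 2→14
T6: 14→29
T1: 29→46
T2: 46→64
T4: 64→78
Sum = 2+14+29+46+64+78 = 233.
FIFO (arrival order): T1 T2 T3 T4 T5 T6.
T1: 0→17
T2: 17→35
T3: 35→47
T4: 47→61
T5: 61→63
T6: 63→78
Sum = 17+35+47+61+63+78 = 301.
LPT 321, EDD 233, FIFO 301 → minimum 233.

233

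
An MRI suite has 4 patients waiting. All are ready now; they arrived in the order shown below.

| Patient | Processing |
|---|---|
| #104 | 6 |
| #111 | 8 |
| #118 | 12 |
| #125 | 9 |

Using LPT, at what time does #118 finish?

12

LPT (decreasing processing time): #118 #125 #111 #104.
#118: 0→12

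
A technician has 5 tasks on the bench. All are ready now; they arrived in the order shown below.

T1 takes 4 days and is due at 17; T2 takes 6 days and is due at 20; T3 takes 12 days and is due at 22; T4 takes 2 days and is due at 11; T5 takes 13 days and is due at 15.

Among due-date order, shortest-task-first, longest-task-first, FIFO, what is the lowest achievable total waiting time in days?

44

EDD (increasing due date): T4 T5 T1 T2 T3.
T4: waits 0, runs 0→2
T5: waits 2, runs 2→15
T1: waits 15, runs 15→19
T2: waits 19, runs 19→25
T3: waits 25, runs 25→37
Sum = 0+2+15+19+25 = 61.
SPT (increasing processing time): T4 T1 T2 T3 T5.
T4: waits 0, runs 0→2
T1: waits 2, runs 2→6
T2: waits 6, runs 6→12
T3: waits 12, runs 12→24
T5: waits 24, runs 24→37
Sum = 0+2+6+12+24 = 44.
LPT (decreasing processing time): T5 T3 T2 T1 T4.
T5: waits 0, runs 0→13
T3: waits 13, runs 13→25
T2: waits 25, runs 25→31
T1: waits 31, runs 31→35
T4: waits 35, runs 35→37
Sum = 0+13+25+31+35 = 104.
FIFO (arrival order): T1 T2 T3 T4 T5.
T1: waits 0, runs 0→4
T2: waits 4, runs 4→10
T3: waits 10, runs 10→22
T4: waits 22, runs 22→24
T5: waits 24, runs 24→37
Sum = 0+4+10+22+24 = 60.
EDD 61, SPT 44, LPT 104, FIFO 60 → minimum 44.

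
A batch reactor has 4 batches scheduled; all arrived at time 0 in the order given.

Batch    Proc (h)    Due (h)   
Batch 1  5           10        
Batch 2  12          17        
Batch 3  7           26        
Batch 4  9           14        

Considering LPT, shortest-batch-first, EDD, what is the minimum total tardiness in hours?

16

LPT (decreasing processing time): Batch 2 Batch 4 Batch 3 Batch 1.
Batch 2: 0→12, due 17, tardiness 0
Batch 4: 12→21, due 14, tardiness 7
Batch 3: 21→28, due 26, tardiness 2
Batch 1: 28→33, due 10, tardiness 23
Sum = 0+7+2+23 = 32.
SPT (increasing processing time): Batch 1 Batch 3 Batch 4 Batch 2.
Batch 1: 0→5, due 10, tardiness 0
Batch 3: 5→12, due 26, tardiness 0
Batch 4: 12→21, due 14, tardiness 7
Batch 2: 21→33, due 17, tardiness 16
Sum = 0+0+7+16 = 23.
EDD (increasing due date): Batch 1 Batch 4 Batch 2 Batch 3.
Batch 1: 0→5, due 10, tardiness 0
Batch 4: 5→14, due 14, tardiness 0
Batch 2: 14→26, due 17, tardiness 9
Batch 3: 26→33, due 26, tardiness 7
Sum = 0+0+9+7 = 16.
LPT 32, SPT 23, EDD 16 → minimum 16.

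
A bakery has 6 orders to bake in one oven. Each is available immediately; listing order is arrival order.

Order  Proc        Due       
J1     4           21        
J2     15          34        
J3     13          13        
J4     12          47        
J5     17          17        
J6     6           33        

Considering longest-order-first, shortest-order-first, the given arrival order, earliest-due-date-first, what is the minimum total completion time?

LPT (decreasing processing time): J5 J2 J3 J4 J6 J1.
J5: 0→17
J2: 17→32
J3: 32→45
J4: 45→57
J6: 57→63
J1: 63→67
Sum = 17+32+45+57+63+67 = 281.
SPT (increasing processing time): J1 J6 J4 J3 J2 J5.
J1: 0→4
J6: 4→10
J4: 10→22
J3: 22→35
J2: 35→50
J5: 50→67
Sum = 4+10+22+35+50+67 = 188.
FIFO (arrival order): J1 J2 J3 J4 J5 J6.
J1: 0→4
J2: 4→19
J3: 19→32
J4: 32→44
J5: 44→61
J6: 61→67
Sum = 4+19+32+44+61+67 = 227.
EDD (increasing due date): J3 J5 J1 J6 J2 J4.
J3: 0→13
J5: 13→30
J1: 30→34
J6: 34→40
J2: 40→55
J4: 55→67
Sum = 13+30+34+40+55+67 = 239.
LPT 281, SPT 188, FIFO 227, EDD 239 → minimum 188.

188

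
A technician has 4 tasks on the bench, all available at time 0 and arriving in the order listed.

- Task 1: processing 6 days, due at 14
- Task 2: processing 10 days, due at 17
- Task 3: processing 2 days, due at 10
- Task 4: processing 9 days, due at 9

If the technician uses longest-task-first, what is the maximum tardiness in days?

LPT (decreasing processing time): Task 2 Task 4 Task 1 Task 3.
Task 2: 0→10, due 17, tardiness 0
Task 4: 10→19, due 9, tardiness 10
Task 1: 19→25, due 14, tardiness 11
Task 3: 25→27, due 10, tardiness 17
Maximum = 17.

17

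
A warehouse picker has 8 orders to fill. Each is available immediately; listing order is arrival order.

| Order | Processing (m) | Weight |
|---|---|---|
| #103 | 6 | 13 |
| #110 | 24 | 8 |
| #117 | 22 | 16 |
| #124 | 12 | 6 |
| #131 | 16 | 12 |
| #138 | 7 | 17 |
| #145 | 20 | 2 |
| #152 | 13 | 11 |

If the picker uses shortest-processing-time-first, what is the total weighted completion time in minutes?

4159

SPT (increasing processing time): #103 #138 #124 #152 #131 #145 #117 #110.
#103: finishes 6, weight 13, w·C = 78
#138: finishes 13, weight 17, w·C = 221
#124: finishes 25, weight 6, w·C = 150
#152: finishes 38, weight 11, w·C = 418
#131: finishes 54, weight 12, w·C = 648
#145: finishes 74, weight 2, w·C = 148
#117: finishes 96, weight 16, w·C = 1536
#110: finishes 120, weight 8, w·C = 960
Sum = 78+221+150+418+648+148+1536+960 = 4159.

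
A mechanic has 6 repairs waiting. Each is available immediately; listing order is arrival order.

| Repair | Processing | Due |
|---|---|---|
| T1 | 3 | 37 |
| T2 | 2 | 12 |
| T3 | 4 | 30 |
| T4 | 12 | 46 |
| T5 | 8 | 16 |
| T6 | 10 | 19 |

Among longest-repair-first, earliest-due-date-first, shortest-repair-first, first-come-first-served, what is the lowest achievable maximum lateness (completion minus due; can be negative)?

1

LPT (decreasing processing time): T4 T6 T5 T3 T1 T2.
T4: 0→12, due 46, lateness -34
T6: 12→22, due 19, lateness 3
T5: 22→30, due 16, lateness 14
T3: 30→34, due 30, lateness 4
T1: 34→37, due 37, lateness 0
T2: 37→39, due 12, lateness 27
Maximum = 27.
EDD (increasing due date): T2 T5 T6 T3 T1 T4.
T2: 0→2, due 12, lateness -10
T5: 2→10, due 16, lateness -6
T6: 10→20, due 19, lateness 1
T3: 20→24, due 30, lateness -6
T1: 24→27, due 37, lateness -10
T4: 27→39, due 46, lateness -7
Maximum = 1.
SPT (increasing processing time): T2 T1 T3 T5 T6 T4.
T2: 0→2, due 12, lateness -10
T1: 2→5, due 37, lateness -32
T3: 5→9, due 30, lateness -21
T5: 9→17, due 16, lateness 1
T6: 17→27, due 19, lateness 8
T4: 27→39, due 46, lateness -7
Maximum = 8.
FIFO (arrival order): T1 T2 T3 T4 T5 T6.
T1: 0→3, due 37, lateness -34
T2: 3→5, due 12, lateness -7
T3: 5→9, due 30, lateness -21
T4: 9→21, due 46, lateness -25
T5: 21→29, due 16, lateness 13
T6: 29→39, due 19, lateness 20
Maximum = 20.
LPT 27, EDD 1, SPT 8, FIFO 20 → minimum 1.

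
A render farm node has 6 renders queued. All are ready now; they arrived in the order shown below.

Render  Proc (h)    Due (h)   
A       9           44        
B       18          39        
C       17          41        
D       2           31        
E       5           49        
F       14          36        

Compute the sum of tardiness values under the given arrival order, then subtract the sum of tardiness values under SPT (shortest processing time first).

FIFO (arrival order): A B C D E F.
A: 0→9, due 44, tardiness 0
B: 9→27, due 39, tardiness 0
C: 27→44, due 41, tardiness 3
D: 44→46, due 31, tardiness 15
E: 46→51, due 49, tardiness 2
F: 51→65, due 36, tardiness 29
Sum = 0+0+3+15+2+29 = 49.
SPT (increasing processing time): D E A F C B.
D: 0→2, due 31, tardiness 0
E: 2→7, due 49, tardiness 0
A: 7→16, due 44, tardiness 0
F: 16→30, due 36, tardiness 0
C: 30→47, due 41, tardiness 6
B: 47→65, due 39, tardiness 26
Sum = 0+0+0+0+6+26 = 32.
Difference = 49 − 32 = 17.

17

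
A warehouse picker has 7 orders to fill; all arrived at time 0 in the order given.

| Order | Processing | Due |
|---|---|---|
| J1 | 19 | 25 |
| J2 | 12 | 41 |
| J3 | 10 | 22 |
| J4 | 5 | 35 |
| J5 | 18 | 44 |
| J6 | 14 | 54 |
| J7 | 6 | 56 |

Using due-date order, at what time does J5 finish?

EDD (increasing due date): J3 J1 J4 J2 J5 J6 J7.
J3: 0→10
J1: 10→29
J4: 29→34
J2: 34→46
J5: 46→64

64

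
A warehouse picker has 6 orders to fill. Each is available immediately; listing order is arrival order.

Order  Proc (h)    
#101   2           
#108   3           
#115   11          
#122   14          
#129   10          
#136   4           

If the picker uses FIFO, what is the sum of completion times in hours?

FIFO (arrival order): #101 #108 #115 #122 #129 #136.
#101: 0→2
#108: 2→5
#115: 5→16
#122: 16→30
#129: 30→40
#136: 40→44
Sum = 2+5+16+30+40+44 = 137.

137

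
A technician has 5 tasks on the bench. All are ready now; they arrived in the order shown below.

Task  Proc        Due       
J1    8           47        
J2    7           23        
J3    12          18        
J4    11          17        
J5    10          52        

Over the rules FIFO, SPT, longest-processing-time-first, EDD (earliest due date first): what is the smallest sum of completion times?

131

FIFO (arrival order): J1 J2 J3 J4 J5.
J1: 0→8
J2: 8→15
J3: 15→27
J4: 27→38
J5: 38→48
Sum = 8+15+27+38+48 = 136.
SPT (increasing processing time): J2 J1 J5 J4 J3.
J2: 0→7
J1: 7→15
J5: 15→25
J4: 25→36
J3: 36→48
Sum = 7+15+25+36+48 = 131.
LPT (decreasing processing time): J3 J4 J5 J1 J2.
J3: 0→12
J4: 12→23
J5: 23→33
J1: 33→41
J2: 41→48
Sum = 12+23+33+41+48 = 157.
EDD (increasing due date): J4 J3 J2 J1 J5.
J4: 0→11
J3: 11→23
J2: 23→30
J1: 30→38
J5: 38→48
Sum = 11+23+30+38+48 = 150.
FIFO 136, SPT 131, LPT 157, EDD 150 → minimum 131.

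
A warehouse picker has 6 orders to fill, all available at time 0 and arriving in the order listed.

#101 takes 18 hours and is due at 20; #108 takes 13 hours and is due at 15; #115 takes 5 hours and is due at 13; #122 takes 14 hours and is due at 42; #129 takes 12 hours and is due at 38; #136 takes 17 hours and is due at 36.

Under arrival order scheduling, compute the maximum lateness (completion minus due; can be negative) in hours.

FIFO (arrival order): #101 #108 #115 #122 #129 #136.
#101: 0→18, due 20, lateness -2
#108: 18→31, due 15, lateness 16
#115: 31→36, due 13, lateness 23
#122: 36→50, due 42, lateness 8
#129: 50→62, due 38, lateness 24
#136: 62→79, due 36, lateness 43
Maximum = 43.

43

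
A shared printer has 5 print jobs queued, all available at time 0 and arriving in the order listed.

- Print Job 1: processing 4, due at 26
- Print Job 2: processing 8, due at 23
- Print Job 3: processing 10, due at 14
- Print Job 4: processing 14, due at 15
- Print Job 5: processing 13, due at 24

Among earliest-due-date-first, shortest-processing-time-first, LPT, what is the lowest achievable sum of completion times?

122

EDD (increasing due date): Print Job 3 Print Job 4 Print Job 2 Print Job 5 Print Job 1.
Print Job 3: 0→10
Print Job 4: 10→24
Print Job 2: 24→32
Print Job 5: 32→45
Print Job 1: 45→49
Sum = 10+24+32+45+49 = 160.
SPT (increasing processing time): Print Job 1 Print Job 2 Print Job 3 Print Job 5 Print Job 4.
Print Job 1: 0→4
Print Job 2: 4→12
Print Job 3: 12→22
Print Job 5: 22→35
Print Job 4: 35→49
Sum = 4+12+22+35+49 = 122.
LPT (decreasing processing time): Print Job 4 Print Job 5 Print Job 3 Print Job 2 Print Job 1.
Print Job 4: 0→14
Print Job 5: 14→27
Print Job 3: 27→37
Print Job 2: 37→45
Print Job 1: 45→49
Sum = 14+27+37+45+49 = 172.
EDD 160, SPT 122, LPT 172 → minimum 122.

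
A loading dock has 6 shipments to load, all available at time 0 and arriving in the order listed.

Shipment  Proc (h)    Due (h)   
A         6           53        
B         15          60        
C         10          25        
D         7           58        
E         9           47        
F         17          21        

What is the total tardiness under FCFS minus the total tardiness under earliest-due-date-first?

43

FIFO (arrival order): A B C D E F.
A: 0→6, due 53, tardiness 0
B: 6→21, due 60, tardiness 0
C: 21→31, due 25, tardiness 6
D: 31→38, due 58, tardiness 0
E: 38→47, due 47, tardiness 0
F: 47→64, due 21, tardiness 43
Sum = 0+0+6+0+0+43 = 49.
EDD (increasing due date): F C E A D B.
F: 0→17, due 21, tardiness 0
C: 17→27, due 25, tardiness 2
E: 27→36, due 47, tardiness 0
A: 36→42, due 53, tardiness 0
D: 42→49, due 58, tardiness 0
B: 49→64, due 60, tardiness 4
Sum = 0+2+0+0+0+4 = 6.
Difference = 49 − 6 = 43.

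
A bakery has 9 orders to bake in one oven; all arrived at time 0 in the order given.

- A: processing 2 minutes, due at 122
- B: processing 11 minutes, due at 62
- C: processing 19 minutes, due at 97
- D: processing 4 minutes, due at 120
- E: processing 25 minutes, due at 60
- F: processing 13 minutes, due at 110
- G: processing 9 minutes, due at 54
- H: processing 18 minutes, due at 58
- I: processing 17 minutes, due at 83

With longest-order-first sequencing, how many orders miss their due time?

LPT (decreasing processing time): E C H I F B G D A.
E: 0→25, due 60, tardiness 0
C: 25→44, due 97, tardiness 0
H: 44→62, due 58, tardiness 4
I: 62→79, due 83, tardiness 0
F: 79→92, due 110, tardiness 0
B: 92→103, due 62, tardiness 41
G: 103→112, due 54, tardiness 58
D: 112→116, due 120, tardiness 0
A: 116→118, due 122, tardiness 0
Late orders: 3.

3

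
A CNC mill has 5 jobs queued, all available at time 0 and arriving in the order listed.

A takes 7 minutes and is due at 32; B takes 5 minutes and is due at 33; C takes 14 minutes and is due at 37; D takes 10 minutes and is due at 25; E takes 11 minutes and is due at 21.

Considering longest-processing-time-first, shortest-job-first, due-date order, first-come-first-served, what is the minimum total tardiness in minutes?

LPT (decreasing processing time): C E D A B.
C: 0→14, due 37, tardiness 0
E: 14→25, due 21, tardiness 4
D: 25→35, due 25, tardiness 10
A: 35→42, due 32, tardiness 10
B: 42→47, due 33, tardiness 14
Sum = 0+4+10+10+14 = 38.
SPT (increasing processing time): B A D E C.
B: 0→5, due 33, tardiness 0
A: 5→12, due 32, tardiness 0
D: 12→22, due 25, tardiness 0
E: 22→33, due 21, tardiness 12
C: 33→47, due 37, tardiness 10
Sum = 0+0+0+12+10 = 22.
EDD (increasing due date): E D A B C.
E: 0→11, due 21, tardiness 0
D: 11→21, due 25, tardiness 0
A: 21→28, due 32, tardiness 0
B: 28→33, due 33, tardiness 0
C: 33→47, due 37, tardiness 10
Sum = 0+0+0+0+10 = 10.
FIFO (arrival order): A B C D E.
A: 0→7, due 32, tardiness 0
B: 7→12, due 33, tardiness 0
C: 12→26, due 37, tardiness 0
D: 26→36, due 25, tardiness 11
E: 36→47, due 21, tardiness 26
Sum = 0+0+0+11+26 = 37.
LPT 38, SPT 22, EDD 10, FIFO 37 → minimum 10.

10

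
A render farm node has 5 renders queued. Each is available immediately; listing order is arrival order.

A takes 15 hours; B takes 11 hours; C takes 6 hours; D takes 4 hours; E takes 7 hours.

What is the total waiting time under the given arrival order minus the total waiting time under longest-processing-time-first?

-4

FIFO (arrival order): A B C D E.
A: waits 0, runs 0→15
B: waits 15, runs 15→26
C: waits 26, runs 26→32
D: waits 32, runs 32→36
E: waits 36, runs 36→43
Sum = 0+15+26+32+36 = 109.
LPT (decreasing processing time): A B E C D.
A: waits 0, runs 0→15
B: waits 15, runs 15→26
E: waits 26, runs 26→33
C: waits 33, runs 33→39
D: waits 39, runs 39→43
Sum = 0+15+26+33+39 = 113.
Difference = 109 − 113 = -4.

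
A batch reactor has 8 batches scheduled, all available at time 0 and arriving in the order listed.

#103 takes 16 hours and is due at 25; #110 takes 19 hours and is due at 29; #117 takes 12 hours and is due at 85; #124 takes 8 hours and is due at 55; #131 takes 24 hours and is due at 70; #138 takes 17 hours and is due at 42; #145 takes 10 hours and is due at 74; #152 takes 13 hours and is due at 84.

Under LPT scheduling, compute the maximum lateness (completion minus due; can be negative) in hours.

64

LPT (decreasing processing time): #131 #110 #138 #103 #152 #117 #145 #124.
#131: 0→24, due 70, lateness -46
#110: 24→43, due 29, lateness 14
#138: 43→60, due 42, lateness 18
#103: 60→76, due 25, lateness 51
#152: 76→89, due 84, lateness 5
#117: 89→101, due 85, lateness 16
#145: 101→111, due 74, lateness 37
#124: 111→119, due 55, lateness 64
Maximum = 64.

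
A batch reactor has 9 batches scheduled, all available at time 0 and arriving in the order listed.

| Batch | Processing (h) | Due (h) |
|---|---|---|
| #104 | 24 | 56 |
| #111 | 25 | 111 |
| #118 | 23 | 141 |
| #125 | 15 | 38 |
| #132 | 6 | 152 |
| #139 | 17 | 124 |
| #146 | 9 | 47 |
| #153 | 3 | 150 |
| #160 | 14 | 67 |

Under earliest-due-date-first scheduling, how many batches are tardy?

EDD (increasing due date): #125 #146 #104 #160 #111 #139 #118 #153 #132.
#125: 0→15, due 38, tardiness 0
#146: 15→24, due 47, tardiness 0
#104: 24→48, due 56, tardiness 0
#160: 48→62, due 67, tardiness 0
#111: 62→87, due 111, tardiness 0
#139: 87→104, due 124, tardiness 0
#118: 104→127, due 141, tardiness 0
#153: 127→130, due 150, tardiness 0
#132: 130→136, due 152, tardiness 0
Late batches: 0.

0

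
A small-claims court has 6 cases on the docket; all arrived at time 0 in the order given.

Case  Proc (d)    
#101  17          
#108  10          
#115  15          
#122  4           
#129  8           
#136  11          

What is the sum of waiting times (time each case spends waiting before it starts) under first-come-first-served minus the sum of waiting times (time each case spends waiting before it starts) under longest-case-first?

-20

FIFO (arrival order): #101 #108 #115 #122 #129 #136.
#101: waits 0, runs 0→17
#108: waits 17, runs 17→27
#115: waits 27, runs 27→42
#122: waits 42, runs 42→46
#129: waits 46, runs 46→54
#136: waits 54, runs 54→65
Sum = 0+17+27+42+46+54 = 186.
LPT (decreasing processing time): #101 #115 #136 #108 #129 #122.
#101: waits 0, runs 0→17
#115: waits 17, runs 17→32
#136: waits 32, runs 32→43
#108: waits 43, runs 43→53
#129: waits 53, runs 53→61
#122: waits 61, runs 61→65
Sum = 0+17+32+43+53+61 = 206.
Difference = 186 − 206 = -20.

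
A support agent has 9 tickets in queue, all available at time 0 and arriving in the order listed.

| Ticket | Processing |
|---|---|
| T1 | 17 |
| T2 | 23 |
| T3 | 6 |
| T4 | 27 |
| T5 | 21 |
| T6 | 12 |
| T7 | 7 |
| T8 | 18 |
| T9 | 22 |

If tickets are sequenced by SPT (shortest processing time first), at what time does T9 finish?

SPT (increasing processing time): T3 T7 T6 T1 T8 T5 T9 T2 T4.
T3: 0→6
T7: 6→13
T6: 13→25
T1: 25→42
T8: 42→60
T5: 60→81
T9: 81→103

103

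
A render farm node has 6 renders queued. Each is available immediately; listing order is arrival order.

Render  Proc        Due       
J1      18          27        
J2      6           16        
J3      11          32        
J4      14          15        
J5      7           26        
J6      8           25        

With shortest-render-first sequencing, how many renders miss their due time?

SPT (increasing processing time): J2 J5 J6 J3 J4 J1.
J2: 0→6, due 16, tardiness 0
J5: 6→13, due 26, tardiness 0
J6: 13→21, due 25, tardiness 0
J3: 21→32, due 32, tardiness 0
J4: 32→46, due 15, tardiness 31
J1: 46→64, due 27, tardiness 37
Late renders: 2.

2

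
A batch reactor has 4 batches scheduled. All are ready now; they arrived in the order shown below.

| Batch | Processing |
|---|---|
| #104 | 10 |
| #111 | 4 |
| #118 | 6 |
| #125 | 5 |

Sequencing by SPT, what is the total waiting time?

28

SPT (increasing processing time): #111 #125 #118 #104.
#111: waits 0, runs 0→4
#125: waits 4, runs 4→9
#118: waits 9, runs 9→15
#104: waits 15, runs 15→25
Sum = 0+4+9+15 = 28.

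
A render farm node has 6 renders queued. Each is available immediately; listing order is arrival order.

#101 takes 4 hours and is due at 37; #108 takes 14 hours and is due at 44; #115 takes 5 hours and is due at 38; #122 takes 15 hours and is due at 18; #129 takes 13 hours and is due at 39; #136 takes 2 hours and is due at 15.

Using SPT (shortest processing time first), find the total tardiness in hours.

35

SPT (increasing processing time): #136 #101 #115 #129 #108 #122.
#136: 0→2, due 15, tardiness 0
#101: 2→6, due 37, tardiness 0
#115: 6→11, due 38, tardiness 0
#129: 11→24, due 39, tardiness 0
#108: 24→38, due 44, tardiness 0
#122: 38→53, due 18, tardiness 35
Sum = 0+0+0+0+0+35 = 35.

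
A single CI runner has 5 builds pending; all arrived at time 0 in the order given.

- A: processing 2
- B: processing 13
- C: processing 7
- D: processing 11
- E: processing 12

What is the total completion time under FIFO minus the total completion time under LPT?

-45

FIFO (arrival order): A B C D E.
A: 0→2
B: 2→15
C: 15→22
D: 22→33
E: 33→45
Sum = 2+15+22+33+45 = 117.
LPT (decreasing processing time): B E D C A.
B: 0→13
E: 13→25
D: 25→36
C: 36→43
A: 43→45
Sum = 13+25+36+43+45 = 162.
Difference = 117 − 162 = -45.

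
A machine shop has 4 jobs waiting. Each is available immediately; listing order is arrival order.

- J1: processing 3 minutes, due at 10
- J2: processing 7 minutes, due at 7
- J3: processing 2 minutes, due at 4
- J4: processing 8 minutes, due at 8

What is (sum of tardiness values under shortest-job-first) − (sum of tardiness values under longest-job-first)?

SPT (increasing processing time): J3 J1 J2 J4.
J3: 0→2, due 4, tardiness 0
J1: 2→5, due 10, tardiness 0
J2: 5→12, due 7, tardiness 5
J4: 12→20, due 8, tardiness 12
Sum = 0+0+5+12 = 17.
LPT (decreasing processing time): J4 J2 J1 J3.
J4: 0→8, due 8, tardiness 0
J2: 8→15, due 7, tardiness 8
J1: 15→18, due 10, tardiness 8
J3: 18→20, due 4, tardiness 16
Sum = 0+8+8+16 = 32.
Difference = 17 − 32 = -15.

-15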